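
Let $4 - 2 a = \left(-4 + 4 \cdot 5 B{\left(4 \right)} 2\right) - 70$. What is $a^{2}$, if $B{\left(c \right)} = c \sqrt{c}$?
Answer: $14641$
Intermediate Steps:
$B{\left(c \right)} = c^{\frac{3}{2}}$
$a = -121$ ($a = 2 - \frac{\left(-4 + 4 \cdot 5 \cdot 4^{\frac{3}{2}} \cdot 2\right) - 70}{2} = 2 - \frac{\left(-4 + 4 \cdot 5 \cdot 8 \cdot 2\right) - 70}{2} = 2 - \frac{\left(-4 + 4 \cdot 40 \cdot 2\right) - 70}{2} = 2 - \frac{\left(-4 + 4 \cdot 80\right) - 70}{2} = 2 - \frac{\left(-4 + 320\right) - 70}{2} = 2 - \frac{316 - 70}{2} = 2 - 123 = -121$)
$a^{2} = \left(-121\right)^{2} = 14641$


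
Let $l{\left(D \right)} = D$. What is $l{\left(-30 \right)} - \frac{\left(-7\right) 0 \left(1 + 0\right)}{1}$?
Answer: $-30$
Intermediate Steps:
$l{\left(-30 \right)} - \frac{\left(-7\right) 0 \left(1 + 0\right)}{1} = -30 - \frac{\left(-7\right) 0 \left(1 + 0\right)}{1} = -30 - - 7 \cdot 0 \cdot 1 \cdot 1 = -30 - \left(-7\right) 0 \cdot 1 = -30 - 0 \cdot 1 = -30 - 0 = -30 + 0 = -30$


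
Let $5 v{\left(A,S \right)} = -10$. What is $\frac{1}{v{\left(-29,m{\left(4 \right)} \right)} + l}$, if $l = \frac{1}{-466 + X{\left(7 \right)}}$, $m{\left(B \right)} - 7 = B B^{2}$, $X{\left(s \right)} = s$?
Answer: $- \frac{459}{919} \approx -0.49946$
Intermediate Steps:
$m{\left(B \right)} = 7 + B^{3}$ ($m{\left(B \right)} = 7 + B B^{2} = 7 + B^{3}$)
$v{\left(A,S \right)} = -2$ ($v{\left(A,S \right)} = \frac{1}{5} \left(-10\right) = -2$)
$l = - \frac{1}{459}$ ($l = \frac{1}{-466 + 7} = \frac{1}{-459} = - \frac{1}{459} \approx -0.0021787$)
$\frac{1}{v{\left(-29,m{\left(4 \right)} \right)} + l} = \frac{1}{-2 - \frac{1}{459}} = \frac{1}{- \frac{919}{459}} = - \frac{459}{919}$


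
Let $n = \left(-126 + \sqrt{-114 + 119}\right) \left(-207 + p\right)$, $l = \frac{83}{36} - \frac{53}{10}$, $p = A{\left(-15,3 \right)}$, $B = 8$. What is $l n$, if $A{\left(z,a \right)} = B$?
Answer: $- \frac{750827}{10} + \frac{107261 \sqrt{5}}{180} \approx -73750.0$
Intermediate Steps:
$A{\left(z,a \right)} = 8$
$p = 8$
$l = - \frac{539}{180}$ ($l = 83 \cdot \frac{1}{36} - \frac{53}{10} = \frac{83}{36} - \frac{53}{10} = - \frac{539}{180} \approx -2.9944$)
$n = 25074 - 199 \sqrt{5}$ ($n = \left(-126 + \sqrt{-114 + 119}\right) \left(-207 + 8\right) = \left(-126 + \sqrt{5}\right) \left(-199\right) = 25074 - 199 \sqrt{5} \approx 24629.0$)
$l n = - \frac{539 \left(25074 - 199 \sqrt{5}\right)}{180} = - \frac{750827}{10} + \frac{107261 \sqrt{5}}{180}$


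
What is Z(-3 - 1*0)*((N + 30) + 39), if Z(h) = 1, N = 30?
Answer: 99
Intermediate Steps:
Z(-3 - 1*0)*((N + 30) + 39) = 1*((30 + 30) + 39) = 1*(60 + 39) = 1*99 = 99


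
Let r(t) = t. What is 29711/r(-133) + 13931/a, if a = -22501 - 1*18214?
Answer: -1211536188/5415095 ≈ -223.73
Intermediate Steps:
a = -40715 (a = -22501 - 18214 = -40715)
29711/r(-133) + 13931/a = 29711/(-133) + 13931/(-40715) = 29711*(-1/133) + 13931*(-1/40715) = -29711/133 - 13931/40715 = -1211536188/5415095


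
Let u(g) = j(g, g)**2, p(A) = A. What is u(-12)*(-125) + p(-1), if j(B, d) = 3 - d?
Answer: -28126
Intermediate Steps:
u(g) = (3 - g)**2
u(-12)*(-125) + p(-1) = (-3 - 12)**2*(-125) - 1 = (-15)**2*(-125) - 1 = 225*(-125) - 1 = -28125 - 1 = -28126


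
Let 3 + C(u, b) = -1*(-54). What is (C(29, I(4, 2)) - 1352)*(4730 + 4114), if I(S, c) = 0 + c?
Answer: -11506044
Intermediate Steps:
I(S, c) = c
C(u, b) = 51 (C(u, b) = -3 - 1*(-54) = -3 + 54 = 51)
(C(29, I(4, 2)) - 1352)*(4730 + 4114) = (51 - 1352)*(4730 + 4114) = -1301*8844 = -11506044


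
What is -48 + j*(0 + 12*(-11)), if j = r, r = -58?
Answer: 7608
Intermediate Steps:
j = -58
-48 + j*(0 + 12*(-11)) = -48 - 58*(0 + 12*(-11)) = -48 - 58*(0 - 132) = -48 - 58*(-132) = -48 + 7656 = 7608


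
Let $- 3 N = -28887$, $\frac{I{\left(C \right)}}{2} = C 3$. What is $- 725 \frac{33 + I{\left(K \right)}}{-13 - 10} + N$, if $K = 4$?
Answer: $\frac{262792}{23} \approx 11426.0$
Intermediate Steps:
$I{\left(C \right)} = 6 C$ ($I{\left(C \right)} = 2 C 3 = 2 \cdot 3 C = 6 C$)
$N = 9629$ ($N = \left(- \frac{1}{3}\right) \left(-28887\right) = 9629$)
$- 725 \frac{33 + I{\left(K \right)}}{-13 - 10} + N = - 725 \frac{33 + 6 \cdot 4}{-13 - 10} + 9629 = - 725 \frac{33 + 24}{-23} + 9629 = - 725 \cdot 57 \left(- \frac{1}{23}\right) + 9629 = \left(-725\right) \left(- \frac{57}{23}\right) + 9629 = \frac{41325}{23} + 9629 = \frac{262792}{23}$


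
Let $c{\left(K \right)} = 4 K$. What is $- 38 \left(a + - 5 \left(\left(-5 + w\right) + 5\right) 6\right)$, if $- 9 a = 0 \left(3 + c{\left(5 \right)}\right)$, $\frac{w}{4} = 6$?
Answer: $27360$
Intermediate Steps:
$w = 24$ ($w = 4 \cdot 6 = 24$)
$a = 0$ ($a = - \frac{0 \left(3 + 4 \cdot 5\right)}{9} = - \frac{0 \left(3 + 20\right)}{9} = - \frac{0 \cdot 23}{9} = \left(- \frac{1}{9}\right) 0 = 0$)
$- 38 \left(a + - 5 \left(\left(-5 + w\right) + 5\right) 6\right) = - 38 \left(0 + - 5 \left(\left(-5 + 24\right) + 5\right) 6\right) = - 38 \left(0 + - 5 \left(19 + 5\right) 6\right) = - 38 \left(0 + \left(-5\right) 24 \cdot 6\right) = - 38 \left(0 - 720\right) = \left(-38\right) \left(-720\right) = 27360$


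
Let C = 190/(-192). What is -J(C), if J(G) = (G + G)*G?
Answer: -9025/4608 ≈ -1.9585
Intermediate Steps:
C = -95/96 (C = 190*(-1/192) = -95/96 ≈ -0.98958)
J(G) = 2*G**2 (J(G) = (2*G)*G = 2*G**2)
-J(C) = -2*(-95/96)**2 = -2*9025/9216 = -1*9025/4608 = -9025/4608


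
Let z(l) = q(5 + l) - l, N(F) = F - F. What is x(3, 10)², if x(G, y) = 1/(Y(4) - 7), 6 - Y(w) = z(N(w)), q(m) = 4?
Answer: 1/25 ≈ 0.040000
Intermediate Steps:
N(F) = 0
z(l) = 4 - l
Y(w) = 2 (Y(w) = 6 - (4 - 1*0) = 6 - (4 + 0) = 6 - 1*4 = 6 - 4 = 2)
x(G, y) = -⅕ (x(G, y) = 1/(2 - 7) = 1/(-5) = -⅕)
x(3, 10)² = (-⅕)² = 1/25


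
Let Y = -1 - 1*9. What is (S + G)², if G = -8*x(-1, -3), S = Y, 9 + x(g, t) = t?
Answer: 7396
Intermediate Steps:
x(g, t) = -9 + t
Y = -10 (Y = -1 - 9 = -10)
S = -10
G = 96 (G = -8*(-9 - 3) = -8*(-12) = 96)
(S + G)² = (-10 + 96)² = 86² = 7396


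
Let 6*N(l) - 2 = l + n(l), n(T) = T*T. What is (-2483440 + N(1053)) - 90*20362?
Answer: -12393128/3 ≈ -4.1310e+6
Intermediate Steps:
n(T) = T²
N(l) = ⅓ + l/6 + l²/6 (N(l) = ⅓ + (l + l²)/6 = ⅓ + (l/6 + l²/6) = ⅓ + l/6 + l²/6)
(-2483440 + N(1053)) - 90*20362 = (-2483440 + (⅓ + (⅙)*1053 + (⅙)*1053²)) - 90*20362 = (-2483440 + (⅓ + 351/2 + (⅙)*1108809)) - 1832580 = (-2483440 + (⅓ + 351/2 + 369603/2)) - 1832580 = (-2483440 + 554932/3) - 1832580 = -6895388/3 - 1832580 = -12393128/3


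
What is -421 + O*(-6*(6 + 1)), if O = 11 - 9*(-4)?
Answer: -2395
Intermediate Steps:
O = 47 (O = 11 + 36 = 47)
-421 + O*(-6*(6 + 1)) = -421 + 47*(-6*(6 + 1)) = -421 + 47*(-6*7) = -421 + 47*(-42) = -421 - 1974 = -2395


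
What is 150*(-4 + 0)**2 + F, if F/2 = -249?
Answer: 1902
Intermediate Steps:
F = -498 (F = 2*(-249) = -498)
150*(-4 + 0)**2 + F = 150*(-4 + 0)**2 - 498 = 150*(-4)**2 - 498 = 150*16 - 498 = 2400 - 498 = 1902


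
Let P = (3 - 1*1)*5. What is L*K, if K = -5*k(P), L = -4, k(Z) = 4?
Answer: 80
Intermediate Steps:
P = 10 (P = (3 - 1)*5 = 2*5 = 10)
K = -20 (K = -5*4 = -20)
L*K = -4*(-20) = 80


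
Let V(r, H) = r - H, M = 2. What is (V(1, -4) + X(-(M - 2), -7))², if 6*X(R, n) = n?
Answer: 529/36 ≈ 14.694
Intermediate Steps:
X(R, n) = n/6
(V(1, -4) + X(-(M - 2), -7))² = ((1 - 1*(-4)) + (⅙)*(-7))² = ((1 + 4) - 7/6)² = (5 - 7/6)² = (23/6)² = 529/36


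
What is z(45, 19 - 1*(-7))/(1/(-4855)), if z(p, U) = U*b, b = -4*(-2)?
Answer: -1009840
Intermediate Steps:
b = 8
z(p, U) = 8*U (z(p, U) = U*8 = 8*U)
z(45, 19 - 1*(-7))/(1/(-4855)) = (8*(19 - 1*(-7)))/(1/(-4855)) = (8*(19 + 7))/(-1/4855) = (8*26)*(-4855) = 208*(-4855) = -1009840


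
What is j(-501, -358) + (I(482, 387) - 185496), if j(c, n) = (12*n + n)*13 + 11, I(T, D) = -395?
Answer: -246382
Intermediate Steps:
j(c, n) = 11 + 169*n (j(c, n) = (13*n)*13 + 11 = 169*n + 11 = 11 + 169*n)
j(-501, -358) + (I(482, 387) - 185496) = (11 + 169*(-358)) + (-395 - 185496) = (11 - 60502) - 185891 = -60491 - 185891 = -246382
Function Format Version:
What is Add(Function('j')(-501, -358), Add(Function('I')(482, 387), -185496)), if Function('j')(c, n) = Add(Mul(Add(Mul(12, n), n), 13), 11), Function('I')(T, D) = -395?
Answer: -246382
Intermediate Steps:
Function('j')(c, n) = Add(11, Mul(169, n)) (Function('j')(c, n) = Add(Mul(Mul(13, n), 13), 11) = Add(Mul(169, n), 11) = Add(11, Mul(169, n)))
Add(Function('j')(-501, -358), Add(Function('I')(482, 387), -185496)) = Add(Add(11, Mul(169, -358)), Add(-395, -185496)) = Add(Add(11, -60502), -185891) = Add(-60491, -185891) = -246382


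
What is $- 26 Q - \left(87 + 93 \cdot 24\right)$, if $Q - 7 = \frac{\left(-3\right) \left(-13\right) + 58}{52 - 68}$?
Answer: $- \frac{18747}{8} \approx -2343.4$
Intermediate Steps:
$Q = \frac{15}{16}$ ($Q = 7 + \frac{\left(-3\right) \left(-13\right) + 58}{52 - 68} = 7 + \frac{39 + 58}{-16} = 7 + 97 \left(- \frac{1}{16}\right) = 7 - \frac{97}{16} = \frac{15}{16} \approx 0.9375$)
$- 26 Q - \left(87 + 93 \cdot 24\right) = \left(-26\right) \frac{15}{16} - \left(87 + 93 \cdot 24\right) = - \frac{195}{8} - \left(87 + 2232\right) = - \frac{195}{8} - 2319 = - \frac{18747}{8}$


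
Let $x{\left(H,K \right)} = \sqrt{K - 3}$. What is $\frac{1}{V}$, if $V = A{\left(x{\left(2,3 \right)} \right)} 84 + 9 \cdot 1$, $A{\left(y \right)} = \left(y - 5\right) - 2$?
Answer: $- \frac{1}{579} \approx -0.0017271$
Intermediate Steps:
$x{\left(H,K \right)} = \sqrt{-3 + K}$
$A{\left(y \right)} = -7 + y$ ($A{\left(y \right)} = \left(-5 + y\right) - 2 = -7 + y$)
$V = -579$ ($V = \left(-7 + \sqrt{-3 + 3}\right) 84 + 9 \cdot 1 = \left(-7 + \sqrt{0}\right) 84 + 9 = \left(-7 + 0\right) 84 + 9 = \left(-7\right) 84 + 9 = -588 + 9 = -579$)
$\frac{1}{V} = \frac{1}{-579} = - \frac{1}{579}$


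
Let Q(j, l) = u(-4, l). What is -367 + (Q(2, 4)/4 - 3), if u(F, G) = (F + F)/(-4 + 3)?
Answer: -368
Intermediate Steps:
u(F, G) = -2*F (u(F, G) = (2*F)/(-1) = (2*F)*(-1) = -2*F)
Q(j, l) = 8 (Q(j, l) = -2*(-4) = 8)
-367 + (Q(2, 4)/4 - 3) = -367 + (8/4 - 3) = -367 + ((¼)*8 - 3) = -367 + (2 - 3) = -367 - 1 = -368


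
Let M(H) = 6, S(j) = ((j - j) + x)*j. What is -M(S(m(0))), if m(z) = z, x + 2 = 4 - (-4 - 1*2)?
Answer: -6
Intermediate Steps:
x = 8 (x = -2 + (4 - (-4 - 1*2)) = -2 + (4 - (-4 - 2)) = -2 + (4 - 1*(-6)) = -2 + (4 + 6) = -2 + 10 = 8)
S(j) = 8*j (S(j) = ((j - j) + 8)*j = (0 + 8)*j = 8*j)
-M(S(m(0))) = -1*6 = -6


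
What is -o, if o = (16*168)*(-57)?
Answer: 153216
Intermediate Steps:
o = -153216 (o = 2688*(-57) = -153216)
-o = -1*(-153216) = 153216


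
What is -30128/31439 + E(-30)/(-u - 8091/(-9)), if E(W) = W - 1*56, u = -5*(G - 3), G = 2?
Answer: -99457/94317 ≈ -1.0545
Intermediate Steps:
u = 5 (u = -5*(2 - 3) = -5*(-1) = 5)
E(W) = -56 + W (E(W) = W - 56 = -56 + W)
-30128/31439 + E(-30)/(-u - 8091/(-9)) = -30128/31439 + (-56 - 30)/(-1*5 - 8091/(-9)) = -30128*1/31439 - 86/(-5 - 8091*(-1)/9) = -30128/31439 - 86/(-5 - 93*(-29/3)) = -30128/31439 - 86/(-5 + 899) = -30128/31439 - 86/894 = -30128/31439 - 86*1/894 = -30128/31439 - 43/447 = -99457/94317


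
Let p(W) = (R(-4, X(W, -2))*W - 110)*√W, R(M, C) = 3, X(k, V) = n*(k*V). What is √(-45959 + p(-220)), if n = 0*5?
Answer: √(-45959 - 1540*I*√55) ≈ 26.437 - 216.0*I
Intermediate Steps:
n = 0
X(k, V) = 0 (X(k, V) = 0*(k*V) = 0*(V*k) = 0)
p(W) = √W*(-110 + 3*W) (p(W) = (3*W - 110)*√W = (-110 + 3*W)*√W = √W*(-110 + 3*W))
√(-45959 + p(-220)) = √(-45959 + √(-220)*(-110 + 3*(-220))) = √(-45959 + (2*I*√55)*(-110 - 660)) = √(-45959 + (2*I*√55)*(-770)) = √(-45959 - 1540*I*√55)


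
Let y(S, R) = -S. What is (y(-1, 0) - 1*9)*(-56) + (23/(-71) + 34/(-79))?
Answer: 2508601/5609 ≈ 447.25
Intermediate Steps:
(y(-1, 0) - 1*9)*(-56) + (23/(-71) + 34/(-79)) = (-1*(-1) - 1*9)*(-56) + (23/(-71) + 34/(-79)) = (1 - 9)*(-56) + (23*(-1/71) + 34*(-1/79)) = -8*(-56) + (-23/71 - 34/79) = 448 - 4231/5609 = 2508601/5609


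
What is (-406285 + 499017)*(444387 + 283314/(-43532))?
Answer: 448469839307310/10883 ≈ 4.1208e+10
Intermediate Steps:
(-406285 + 499017)*(444387 + 283314/(-43532)) = 92732*(444387 + 283314*(-1/43532)) = 92732*(444387 - 141657/21766) = 92732*(9672385785/21766) = 448469839307310/10883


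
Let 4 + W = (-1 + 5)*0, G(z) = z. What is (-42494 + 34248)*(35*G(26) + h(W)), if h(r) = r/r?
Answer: -7512106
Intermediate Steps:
W = -4 (W = -4 + (-1 + 5)*0 = -4 + 4*0 = -4 + 0 = -4)
h(r) = 1
(-42494 + 34248)*(35*G(26) + h(W)) = (-42494 + 34248)*(35*26 + 1) = -8246*(910 + 1) = -8246*911 = -7512106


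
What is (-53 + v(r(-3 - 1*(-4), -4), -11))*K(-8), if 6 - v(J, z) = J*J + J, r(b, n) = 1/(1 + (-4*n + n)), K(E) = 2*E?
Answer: 127312/169 ≈ 753.33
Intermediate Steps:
r(b, n) = 1/(1 - 3*n)
v(J, z) = 6 - J - J² (v(J, z) = 6 - (J*J + J) = 6 - (J² + J) = 6 - (J + J²) = 6 + (-J - J²) = 6 - J - J²)
(-53 + v(r(-3 - 1*(-4), -4), -11))*K(-8) = (-53 + (6 - (-1)/(-1 + 3*(-4)) - (-1/(-1 + 3*(-4)))²))*(2*(-8)) = (-53 + (6 - (-1)/(-1 - 12) - (-1/(-1 - 12))²))*(-16) = (-53 + (6 - (-1)/(-13) - (-1/(-13))²))*(-16) = (-53 + (6 - (-1)*(-1)/13 - (-1*(-1/13))²))*(-16) = (-53 + (6 - 1*1/13 - (1/13)²))*(-16) = (-53 + (6 - 1/13 - 1*1/169))*(-16) = (-53 + (6 - 1/13 - 1/169))*(-16) = (-53 + 1000/169)*(-16) = -7957/169*(-16) = 127312/169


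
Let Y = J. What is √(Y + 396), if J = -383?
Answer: √13 ≈ 3.6056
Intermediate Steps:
Y = -383
√(Y + 396) = √(-383 + 396) = √13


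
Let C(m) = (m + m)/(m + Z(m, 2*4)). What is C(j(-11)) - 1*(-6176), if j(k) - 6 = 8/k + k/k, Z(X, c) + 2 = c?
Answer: 277966/45 ≈ 6177.0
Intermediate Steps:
Z(X, c) = -2 + c
j(k) = 7 + 8/k (j(k) = 6 + (8/k + k/k) = 6 + (8/k + 1) = 6 + (1 + 8/k) = 7 + 8/k)
C(m) = 2*m/(6 + m) (C(m) = (m + m)/(m + (-2 + 2*4)) = (2*m)/(m + (-2 + 8)) = (2*m)/(m + 6) = (2*m)/(6 + m) = 2*m/(6 + m))
C(j(-11)) - 1*(-6176) = 2*(7 + 8/(-11))/(6 + (7 + 8/(-11))) - 1*(-6176) = 2*(7 + 8*(-1/11))/(6 + (7 + 8*(-1/11))) + 6176 = 2*(7 - 8/11)/(6 + (7 - 8/11)) + 6176 = 2*(69/11)/(6 + 69/11) + 6176 = 2*(69/11)/(135/11) + 6176 = 2*(69/11)*(11/135) + 6176 = 46/45 + 6176 = 277966/45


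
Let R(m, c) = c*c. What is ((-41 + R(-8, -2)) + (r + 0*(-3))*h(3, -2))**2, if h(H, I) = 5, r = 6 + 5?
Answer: 324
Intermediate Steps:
R(m, c) = c**2
r = 11
((-41 + R(-8, -2)) + (r + 0*(-3))*h(3, -2))**2 = ((-41 + (-2)**2) + (11 + 0*(-3))*5)**2 = ((-41 + 4) + (11 + 0)*5)**2 = (-37 + 11*5)**2 = (-37 + 55)**2 = 18**2 = 324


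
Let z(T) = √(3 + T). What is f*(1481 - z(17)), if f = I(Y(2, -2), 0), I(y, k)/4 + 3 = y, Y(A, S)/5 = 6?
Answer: 159948 - 216*√5 ≈ 1.5947e+5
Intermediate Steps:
Y(A, S) = 30 (Y(A, S) = 5*6 = 30)
I(y, k) = -12 + 4*y
f = 108 (f = -12 + 4*30 = -12 + 120 = 108)
f*(1481 - z(17)) = 108*(1481 - √(3 + 17)) = 108*(1481 - √20) = 108*(1481 - 2*√5) = 159948 - 216*√5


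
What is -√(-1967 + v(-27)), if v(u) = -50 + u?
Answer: -2*I*√511 ≈ -45.211*I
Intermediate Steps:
-√(-1967 + v(-27)) = -√(-1967 + (-50 - 27)) = -√(-1967 - 77) = -√(-2044) = -2*I*√511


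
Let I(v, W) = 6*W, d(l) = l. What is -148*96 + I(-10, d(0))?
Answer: -14208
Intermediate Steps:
-148*96 + I(-10, d(0)) = -148*96 + 6*0 = -14208 + 0 = -14208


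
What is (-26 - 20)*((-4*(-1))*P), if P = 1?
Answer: -184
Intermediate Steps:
(-26 - 20)*((-4*(-1))*P) = (-26 - 20)*(-4*(-1)*1) = -184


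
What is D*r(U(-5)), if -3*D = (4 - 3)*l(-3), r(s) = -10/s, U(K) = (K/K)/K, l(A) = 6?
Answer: -100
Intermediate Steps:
U(K) = 1/K
D = -2 (D = -(4 - 3)*6/3 = -6/3 = -⅓*6 = -2)
D*r(U(-5)) = -(-20)/(1/(-5)) = -(-20)/(-⅕) = -(-20)*(-5) = -2*50 = -100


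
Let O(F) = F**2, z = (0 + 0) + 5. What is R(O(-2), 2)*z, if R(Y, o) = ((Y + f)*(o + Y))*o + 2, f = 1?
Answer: 310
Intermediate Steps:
z = 5 (z = 0 + 5 = 5)
R(Y, o) = 2 + o*(1 + Y)*(Y + o) (R(Y, o) = ((Y + 1)*(o + Y))*o + 2 = ((1 + Y)*(Y + o))*o + 2 = o*(1 + Y)*(Y + o) + 2 = 2 + o*(1 + Y)*(Y + o))
R(O(-2), 2)*z = (2 + 2**2 + (-2)**2*2 + (-2)**2*2**2 + 2*((-2)**2)**2)*5 = (2 + 4 + 4*2 + 4*4 + 2*4**2)*5 = (2 + 4 + 8 + 16 + 2*16)*5 = (2 + 4 + 8 + 16 + 32)*5 = 62*5 = 310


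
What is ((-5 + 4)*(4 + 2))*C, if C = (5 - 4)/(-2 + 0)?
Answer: 3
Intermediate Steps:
C = -½ (C = 1/(-2) = 1*(-½) = -½ ≈ -0.50000)
((-5 + 4)*(4 + 2))*C = ((-5 + 4)*(4 + 2))*(-½) = -1*6*(-½) = -6*(-½) = 3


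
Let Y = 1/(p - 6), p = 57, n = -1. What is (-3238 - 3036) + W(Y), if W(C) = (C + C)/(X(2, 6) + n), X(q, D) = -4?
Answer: -1599872/255 ≈ -6274.0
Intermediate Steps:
Y = 1/51 (Y = 1/(57 - 6) = 1/51 ≈ 0.019608)
W(C) = -2*C/5 (W(C) = (C + C)/(-4 - 1) = (2*C)/(-5) = (2*C)*(-⅕) = -2*C/5)
(-3238 - 3036) + W(Y) = (-3238 - 3036) - ⅖*1/51 = -6274 - 2/255 = -1599872/255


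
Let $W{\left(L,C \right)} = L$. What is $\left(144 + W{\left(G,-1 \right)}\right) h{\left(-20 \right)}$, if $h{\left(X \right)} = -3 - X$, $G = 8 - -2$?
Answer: $2618$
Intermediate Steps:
$G = 10$ ($G = 8 + 2 = 10$)
$\left(144 + W{\left(G,-1 \right)}\right) h{\left(-20 \right)} = \left(144 + 10\right) \left(-3 - -20\right) = 154 \left(-3 + 20\right) = 154 \cdot 17 = 2618$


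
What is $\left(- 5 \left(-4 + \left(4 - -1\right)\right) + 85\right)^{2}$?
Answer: $6400$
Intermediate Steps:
$\left(- 5 \left(-4 + \left(4 - -1\right)\right) + 85\right)^{2} = \left(- 5 \left(-4 + \left(4 + 1\right)\right) + 85\right)^{2} = \left(- 5 \left(-4 + 5\right) + 85\right)^{2} = \left(\left(-5\right) 1 + 85\right)^{2} = \left(-5 + 85\right)^{2} = 80^{2} = 6400$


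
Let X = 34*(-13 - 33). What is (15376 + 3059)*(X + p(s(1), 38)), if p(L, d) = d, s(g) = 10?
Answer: -28131810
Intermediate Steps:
X = -1564 (X = 34*(-46) = -1564)
(15376 + 3059)*(X + p(s(1), 38)) = (15376 + 3059)*(-1564 + 38) = 18435*(-1526) = -28131810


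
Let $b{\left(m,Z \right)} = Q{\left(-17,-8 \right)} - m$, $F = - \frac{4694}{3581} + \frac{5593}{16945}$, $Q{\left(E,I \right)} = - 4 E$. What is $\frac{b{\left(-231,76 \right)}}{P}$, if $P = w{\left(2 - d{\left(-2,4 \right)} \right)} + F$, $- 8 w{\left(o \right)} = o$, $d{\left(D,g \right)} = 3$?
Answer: $- \frac{145146667640}{415410331} \approx -349.41$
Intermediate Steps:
$w{\left(o \right)} = - \frac{o}{8}$
$F = - \frac{59511297}{60680045}$ ($F = \left(-4694\right) \frac{1}{3581} + 5593 \cdot \frac{1}{16945} = - \frac{4694}{3581} + \frac{5593}{16945} = - \frac{59511297}{60680045} \approx -0.98074$)
$b{\left(m,Z \right)} = 68 - m$ ($b{\left(m,Z \right)} = \left(-4\right) \left(-17\right) - m = 68 - m$)
$P = - \frac{415410331}{485440360}$ ($P = - \frac{2 - 3}{8} - \frac{59511297}{60680045} = \left(- \frac{1}{8}\right) \left(-1\right) - \frac{59511297}{60680045} = \frac{1}{8} - \frac{59511297}{60680045} = - \frac{415410331}{485440360} \approx -0.85574$)
$\frac{b{\left(-231,76 \right)}}{P} = \frac{68 - -231}{- \frac{415410331}{485440360}} = \left(68 + 231\right) \left(- \frac{485440360}{415410331}\right) = 299 \left(- \frac{485440360}{415410331}\right) = - \frac{145146667640}{415410331}$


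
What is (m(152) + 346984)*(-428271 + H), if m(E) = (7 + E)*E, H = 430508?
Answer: 830267024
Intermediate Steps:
m(E) = E*(7 + E)
(m(152) + 346984)*(-428271 + H) = (152*(7 + 152) + 346984)*(-428271 + 430508) = (152*159 + 346984)*2237 = (24168 + 346984)*2237 = 371152*2237 = 830267024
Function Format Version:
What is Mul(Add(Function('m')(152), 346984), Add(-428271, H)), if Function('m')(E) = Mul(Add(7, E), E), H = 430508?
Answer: 830267024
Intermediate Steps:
Function('m')(E) = Mul(E, Add(7, E))
Mul(Add(Function('m')(152), 346984), Add(-428271, H)) = Mul(Add(Mul(152, Add(7, 152)), 346984), Add(-428271, 430508)) = Mul(Add(Mul(152, 159), 346984), 2237) = Mul(Add(24168, 346984), 2237) = Mul(371152, 2237) = 830267024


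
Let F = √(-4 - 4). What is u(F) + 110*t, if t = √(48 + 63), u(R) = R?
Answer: 110*√111 + 2*I*√2 ≈ 1158.9 + 2.8284*I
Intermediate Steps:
F = 2*I*√2 (F = √(-8) = 2*I*√2 ≈ 2.8284*I)
t = √111 ≈ 10.536
u(F) + 110*t = 2*I*√2 + 110*√111 = 110*√111 + 2*I*√2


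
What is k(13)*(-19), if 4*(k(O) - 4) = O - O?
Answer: -76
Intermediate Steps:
k(O) = 4 (k(O) = 4 + (O - O)/4 = 4 + (¼)*0 = 4 + 0 = 4)
k(13)*(-19) = 4*(-19) = -76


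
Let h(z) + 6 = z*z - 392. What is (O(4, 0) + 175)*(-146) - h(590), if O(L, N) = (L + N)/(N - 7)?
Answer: -2612180/7 ≈ -3.7317e+5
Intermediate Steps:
h(z) = -398 + z² (h(z) = -6 + (z*z - 392) = -6 + (z² - 392) = -6 + (-392 + z²) = -398 + z²)
O(L, N) = (L + N)/(-7 + N)
(O(4, 0) + 175)*(-146) - h(590) = ((4 + 0)/(-7 + 0) + 175)*(-146) - (-398 + 590²) = (4/(-7) + 175)*(-146) - (-398 + 348100) = (-⅐*4 + 175)*(-146) - 1*347702 = (-4/7 + 175)*(-146) - 347702 = (1221/7)*(-146) - 347702 = -178266/7 - 347702 = -2612180/7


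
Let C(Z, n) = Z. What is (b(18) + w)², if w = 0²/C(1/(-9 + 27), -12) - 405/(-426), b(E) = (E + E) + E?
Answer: 60886809/20164 ≈ 3019.6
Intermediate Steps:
b(E) = 3*E (b(E) = 2*E + E = 3*E)
w = 135/142 (w = 0²/(1/(-9 + 27)) - 405/(-426) = 0/(1/18) - 405*(-1/426) = 0/(1/18) + 135/142 = 0*18 + 135/142 = 0 + 135/142 = 135/142 ≈ 0.95070)
(b(18) + w)² = (3*18 + 135/142)² = (54 + 135/142)² = (7803/142)² = 60886809/20164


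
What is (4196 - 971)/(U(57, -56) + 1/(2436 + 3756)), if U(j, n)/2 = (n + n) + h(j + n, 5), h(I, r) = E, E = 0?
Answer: -19969200/1387007 ≈ -14.397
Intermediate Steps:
h(I, r) = 0
U(j, n) = 4*n (U(j, n) = 2*((n + n) + 0) = 2*(2*n + 0) = 2*(2*n) = 4*n)
(4196 - 971)/(U(57, -56) + 1/(2436 + 3756)) = (4196 - 971)/(4*(-56) + 1/(2436 + 3756)) = 3225/(-224 + 1/6192) = 3225/(-1387007/6192) = 3225*(-6192/1387007) = -19969200/1387007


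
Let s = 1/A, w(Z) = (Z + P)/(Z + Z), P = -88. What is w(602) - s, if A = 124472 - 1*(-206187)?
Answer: 12139823/28436674 ≈ 0.42691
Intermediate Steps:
w(Z) = (-88 + Z)/(2*Z) (w(Z) = (Z - 88)/(Z + Z) = (-88 + Z)/((2*Z)) = (-88 + Z)*(1/(2*Z)) = (-88 + Z)/(2*Z))
A = 330659 (A = 124472 + 206187 = 330659)
s = 1/330659 ≈ 3.0243e-6
w(602) - s = (½)*(-88 + 602)/602 - 1*1/330659 = (½)*(1/602)*514 - 1/330659 = 257/602 - 1/330659 = 12139823/28436674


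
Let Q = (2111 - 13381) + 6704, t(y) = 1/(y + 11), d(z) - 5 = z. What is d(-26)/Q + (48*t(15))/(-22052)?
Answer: 492551/109080218 ≈ 0.0045155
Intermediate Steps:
d(z) = 5 + z
t(y) = 1/(11 + y)
Q = -4566 (Q = -11270 + 6704 = -4566)
d(-26)/Q + (48*t(15))/(-22052) = (5 - 26)/(-4566) + (48/(11 + 15))/(-22052) = -21*(-1/4566) + (48/26)*(-1/22052) = 7/1522 + (48*(1/26))*(-1/22052) = 7/1522 + (24/13)*(-1/22052) = 7/1522 - 6/71669 = 492551/109080218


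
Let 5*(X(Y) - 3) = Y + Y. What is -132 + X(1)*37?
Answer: -31/5 ≈ -6.2000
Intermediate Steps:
X(Y) = 3 + 2*Y/5 (X(Y) = 3 + (Y + Y)/5 = 3 + (2*Y)/5 = 3 + 2*Y/5)
-132 + X(1)*37 = -132 + (3 + (⅖)*1)*37 = -132 + (3 + ⅖)*37 = -132 + (17/5)*37 = -132 + 629/5 = -31/5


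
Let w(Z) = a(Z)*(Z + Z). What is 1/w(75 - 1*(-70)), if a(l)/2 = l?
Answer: 1/84100 ≈ 1.1891e-5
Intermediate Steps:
a(l) = 2*l
w(Z) = 4*Z² (w(Z) = (2*Z)*(Z + Z) = (2*Z)*(2*Z) = 4*Z²)
1/w(75 - 1*(-70)) = 1/(4*(75 - 1*(-70))²) = 1/(4*(75 + 70)²) = 1/(4*145²) = 1/(4*21025) = 1/84100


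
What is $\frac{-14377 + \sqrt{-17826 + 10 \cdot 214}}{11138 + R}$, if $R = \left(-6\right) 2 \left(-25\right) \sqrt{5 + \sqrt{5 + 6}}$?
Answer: $- \frac{14377 - i \sqrt{15686}}{11138 + 300 \sqrt{5 + \sqrt{11}}} \approx -1.1978 + 0.010434 i$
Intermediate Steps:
$R = 300 \sqrt{5 + \sqrt{11}}$ ($R = \left(-12\right) \left(-25\right) \sqrt{5 + \sqrt{11}} = 300 \sqrt{5 + \sqrt{11}} \approx 865.16$)
$\frac{-14377 + \sqrt{-17826 + 10 \cdot 214}}{11138 + R} = \frac{-14377 + \sqrt{-17826 + 10 \cdot 214}}{11138 + 300 \sqrt{5 + \sqrt{11}}} = \frac{-14377 + \sqrt{-17826 + 2140}}{11138 + 300 \sqrt{5 + \sqrt{11}}} = \frac{-14377 + \sqrt{-15686}}{11138 + 300 \sqrt{5 + \sqrt{11}}} = \frac{-14377 + i \sqrt{15686}}{11138 + 300 \sqrt{5 + \sqrt{11}}}$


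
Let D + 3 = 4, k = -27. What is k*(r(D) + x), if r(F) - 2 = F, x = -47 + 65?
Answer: -567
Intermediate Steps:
D = 1 (D = -3 + 4 = 1)
x = 18
r(F) = 2 + F
k*(r(D) + x) = -27*((2 + 1) + 18) = -27*(3 + 18) = -27*21 = -567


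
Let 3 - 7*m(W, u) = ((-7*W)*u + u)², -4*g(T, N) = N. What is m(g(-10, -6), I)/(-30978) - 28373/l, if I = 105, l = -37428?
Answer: 1607168637/300596744 ≈ 5.3466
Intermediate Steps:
g(T, N) = -N/4
m(W, u) = 3/7 - (u - 7*W*u)²/7 (m(W, u) = 3/7 - ((-7*W)*u + u)²/7 = 3/7 - (-7*W*u + u)²/7 = 3/7 - (u - 7*W*u)²/7)
m(g(-10, -6), I)/(-30978) - 28373/l = (3/7 - ⅐*105²*(-1 + 7*(-¼*(-6)))²)/(-30978) - 28373/(-37428) = (3/7 - ⅐*11025*(-1 + 7*(3/2))²)*(-1/30978) - 28373*(-1/37428) = (3/7 - ⅐*11025*(-1 + 21/2)²)*(-1/30978) + 28373/37428 = (3/7 - ⅐*11025*(19/2)²)*(-1/30978) + 28373/37428 = (3/7 - ⅐*11025*361/4)*(-1/30978) + 28373/37428 = (3/7 - 568575/4)*(-1/30978) + 28373/37428 = -3980013/28*(-1/30978) + 28373/37428 = 1326671/289128 + 28373/37428 = 1607168637/300596744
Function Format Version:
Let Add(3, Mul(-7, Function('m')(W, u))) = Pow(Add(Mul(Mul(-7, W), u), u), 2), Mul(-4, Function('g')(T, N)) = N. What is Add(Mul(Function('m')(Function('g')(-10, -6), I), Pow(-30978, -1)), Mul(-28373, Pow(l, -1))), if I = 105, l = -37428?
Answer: Rational(1607168637, 300596744) ≈ 5.3466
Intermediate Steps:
Function('g')(T, N) = Mul(Rational(-1, 4), N)
Function('m')(W, u) = Add(Rational(3, 7), Mul(Rational(-1, 7), Pow(Add(u, Mul(-7, W, u)), 2))) (Function('m')(W, u) = Add(Rational(3, 7), Mul(Rational(-1, 7), Pow(Add(Mul(Mul(-7, W), u), u), 2))) = Add(Rational(3, 7), Mul(Rational(-1, 7), Pow(Add(Mul(-7, W, u), u), 2))) = Add(Rational(3, 7), Mul(Rational(-1, 7), Pow(Add(u, Mul(-7, W, u)), 2))))
Add(Mul(Function('m')(Function('g')(-10, -6), I), Pow(-30978, -1)), Mul(-28373, Pow(l, -1))) = Add(Mul(Add(Rational(3, 7), Mul(Rational(-1, 7), Pow(105, 2), Pow(Add(-1, Mul(7, Mul(Rational(-1, 4), -6))), 2))), Pow(-30978, -1)), Mul(-28373, Pow(-37428, -1))) = Add(Mul(Add(Rational(3, 7), Mul(Rational(-1, 7), 11025, Pow(Add(-1, Mul(7, Rational(3, 2))), 2))), Rational(-1, 30978)), Mul(-28373, Rational(-1, 37428))) = Add(Mul(Add(Rational(3, 7), Mul(Rational(-1, 7), 11025, Pow(Add(-1, Rational(21, 2)), 2))), Rational(-1, 30978)), Rational(28373, 37428)) = Add(Mul(Add(Rational(3, 7), Mul(Rational(-1, 7), 11025, Pow(Rational(19, 2), 2))), Rational(-1, 30978)), Rational(28373, 37428)) = Add(Mul(Add(Rational(3, 7), Mul(Rational(-1, 7), 11025, Rational(361, 4))), Rational(-1, 30978)), Rational(28373, 37428)) = Add(Mul(Add(Rational(3, 7), Rational(-568575, 4)), Rational(-1, 30978)), Rational(28373, 37428)) = Add(Mul(Rational(-3980013, 28), Rational(-1, 30978)), Rational(28373, 37428)) = Add(Rational(1326671, 289128), Rational(28373, 37428)) = Rational(1607168637, 300596744)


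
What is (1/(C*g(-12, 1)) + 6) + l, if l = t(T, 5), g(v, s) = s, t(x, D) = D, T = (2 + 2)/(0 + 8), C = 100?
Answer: 1101/100 ≈ 11.010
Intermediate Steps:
T = 1/2 (T = 4/8 = 4*(1/8) = 1/2 ≈ 0.50000)
l = 5
(1/(C*g(-12, 1)) + 6) + l = (1/(100*1) + 6) + 5 = ((1/100)*1 + 6) + 5 = (1/100 + 6) + 5 = 601/100 + 5 = 1101/100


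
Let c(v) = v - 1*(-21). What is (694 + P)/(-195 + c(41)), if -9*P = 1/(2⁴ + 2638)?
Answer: -16576883/3176838 ≈ -5.2180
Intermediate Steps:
P = -1/23886 (P = -1/(9*(2⁴ + 2638)) = -1/(9*(16 + 2638)) = -⅑/2654 = -⅑*1/2654 = -1/23886 ≈ -4.1866e-5)
c(v) = 21 + v (c(v) = v + 21 = 21 + v)
(694 + P)/(-195 + c(41)) = (694 - 1/23886)/(-195 + (21 + 41)) = 16576883/(23886*(-195 + 62)) = (16576883/23886)/(-133) = (16576883/23886)*(-1/133) = -16576883/3176838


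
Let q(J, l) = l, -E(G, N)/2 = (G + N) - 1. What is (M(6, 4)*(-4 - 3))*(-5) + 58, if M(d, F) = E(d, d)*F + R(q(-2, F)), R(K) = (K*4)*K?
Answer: -782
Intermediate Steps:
E(G, N) = 2 - 2*G - 2*N (E(G, N) = -2*((G + N) - 1) = -2*(-1 + G + N) = 2 - 2*G - 2*N)
R(K) = 4*K**2 (R(K) = (4*K)*K = 4*K**2)
M(d, F) = 4*F**2 + F*(2 - 4*d) (M(d, F) = (2 - 2*d - 2*d)*F + 4*F**2 = (2 - 4*d)*F + 4*F**2 = F*(2 - 4*d) + 4*F**2 = 4*F**2 + F*(2 - 4*d))
(M(6, 4)*(-4 - 3))*(-5) + 58 = ((2*4*(1 - 2*6 + 2*4))*(-4 - 3))*(-5) + 58 = ((2*4*(1 - 12 + 8))*(-7))*(-5) + 58 = ((2*4*(-3))*(-7))*(-5) + 58 = -24*(-7)*(-5) + 58 = 168*(-5) + 58 = -840 + 58 = -782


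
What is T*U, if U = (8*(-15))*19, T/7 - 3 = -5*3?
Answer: 191520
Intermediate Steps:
T = -84 (T = 21 + 7*(-5*3) = 21 + 7*(-15) = 21 - 105 = -84)
U = -2280 (U = -120*19 = -2280)
T*U = -84*(-2280) = 191520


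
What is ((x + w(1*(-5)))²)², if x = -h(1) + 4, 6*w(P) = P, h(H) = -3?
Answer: 1874161/1296 ≈ 1446.1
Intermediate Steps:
w(P) = P/6
x = 7 (x = -1*(-3) + 4 = 3 + 4 = 7)
((x + w(1*(-5)))²)² = ((7 + (1*(-5))/6)²)² = ((7 + (⅙)*(-5))²)² = ((7 - ⅚)²)² = ((37/6)²)² = (1369/36)² = 1874161/1296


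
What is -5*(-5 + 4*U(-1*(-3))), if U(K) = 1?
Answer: 5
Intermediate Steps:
-5*(-5 + 4*U(-1*(-3))) = -5*(-5 + 4*1) = -5*(-5 + 4) = -5*(-1) = 5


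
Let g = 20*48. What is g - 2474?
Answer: -1514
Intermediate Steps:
g = 960
g - 2474 = 960 - 2474 = -1514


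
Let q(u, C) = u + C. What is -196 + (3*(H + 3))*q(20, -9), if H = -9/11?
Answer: -124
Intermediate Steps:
H = -9/11 (H = -9*1/11 = -9/11 ≈ -0.81818)
q(u, C) = C + u
-196 + (3*(H + 3))*q(20, -9) = -196 + (3*(-9/11 + 3))*(-9 + 20) = -196 + (3*(24/11))*11 = -196 + (72/11)*11 = -196 + 72 = -124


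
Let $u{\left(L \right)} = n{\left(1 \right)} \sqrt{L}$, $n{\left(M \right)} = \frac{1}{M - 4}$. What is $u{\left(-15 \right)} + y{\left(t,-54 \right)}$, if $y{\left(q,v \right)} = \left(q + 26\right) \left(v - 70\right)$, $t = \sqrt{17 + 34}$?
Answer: $-3224 - 124 \sqrt{51} - \frac{i \sqrt{15}}{3} \approx -4109.5 - 1.291 i$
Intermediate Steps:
$n{\left(M \right)} = \frac{1}{-4 + M}$
$t = \sqrt{51} \approx 7.1414$
$y{\left(q,v \right)} = \left(-70 + v\right) \left(26 + q\right)$ ($y{\left(q,v \right)} = \left(26 + q\right) \left(-70 + v\right) = \left(-70 + v\right) \left(26 + q\right)$)
$u{\left(L \right)} = - \frac{\sqrt{L}}{3}$ ($u{\left(L \right)} = \frac{\sqrt{L}}{-4 + 1} = \frac{\sqrt{L}}{-3} = - \frac{\sqrt{L}}{3}$)
$u{\left(-15 \right)} + y{\left(t,-54 \right)} = - \frac{\sqrt{-15}}{3} + \left(-1820 - 70 \sqrt{51} + 26 \left(-54\right) + \sqrt{51} \left(-54\right)\right) = - \frac{i \sqrt{15}}{3} - \left(3224 + 124 \sqrt{51}\right) = -3224 - 124 \sqrt{51} - \frac{i \sqrt{15}}{3}$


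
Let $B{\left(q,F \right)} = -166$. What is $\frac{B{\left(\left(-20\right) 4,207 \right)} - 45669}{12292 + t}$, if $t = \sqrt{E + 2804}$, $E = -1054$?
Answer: $- \frac{40243130}{10792251} + \frac{229175 \sqrt{70}}{151091514} \approx -3.7162$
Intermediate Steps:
$t = 5 \sqrt{70}$ ($t = \sqrt{-1054 + 2804} = \sqrt{1750} = 5 \sqrt{70} \approx 41.833$)
$\frac{B{\left(\left(-20\right) 4,207 \right)} - 45669}{12292 + t} = \frac{-166 - 45669}{12292 + 5 \sqrt{70}} = - \frac{45835}{12292 + 5 \sqrt{70}}$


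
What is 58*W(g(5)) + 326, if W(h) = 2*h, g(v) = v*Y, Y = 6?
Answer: 3806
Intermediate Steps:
g(v) = 6*v (g(v) = v*6 = 6*v)
58*W(g(5)) + 326 = 58*(2*(6*5)) + 326 = 58*(2*30) + 326 = 58*60 + 326 = 3480 + 326 = 3806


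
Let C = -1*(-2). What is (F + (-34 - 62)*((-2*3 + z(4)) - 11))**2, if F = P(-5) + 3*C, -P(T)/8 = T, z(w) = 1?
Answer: 2502724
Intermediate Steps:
C = 2
P(T) = -8*T
F = 46 (F = -8*(-5) + 3*2 = 40 + 6 = 46)
(F + (-34 - 62)*((-2*3 + z(4)) - 11))**2 = (46 + (-34 - 62)*((-2*3 + 1) - 11))**2 = (46 - 96*((-6 + 1) - 11))**2 = (46 - 96*(-5 - 11))**2 = (46 - 96*(-16))**2 = (46 + 1536)**2 = 1582**2 = 2502724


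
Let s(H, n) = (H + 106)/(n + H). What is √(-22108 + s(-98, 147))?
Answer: 2*I*√270821/7 ≈ 148.69*I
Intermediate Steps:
s(H, n) = (106 + H)/(H + n)
√(-22108 + s(-98, 147)) = √(-22108 + (106 - 98)/(-98 + 147)) = √(-22108 + 8/49) = √(-1083284/49) = 2*I*√270821/7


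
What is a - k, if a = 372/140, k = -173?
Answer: 6148/35 ≈ 175.66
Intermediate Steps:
a = 93/35 (a = 372*(1/140) = 93/35 ≈ 2.6571)
a - k = 93/35 - 1*(-173) = 93/35 + 173 = 6148/35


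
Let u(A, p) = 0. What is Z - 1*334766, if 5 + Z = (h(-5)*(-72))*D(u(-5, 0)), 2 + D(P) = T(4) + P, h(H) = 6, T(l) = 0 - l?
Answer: -332179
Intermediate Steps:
T(l) = -l
D(P) = -6 + P (D(P) = -2 + (-1*4 + P) = -2 + (-4 + P) = -6 + P)
Z = 2587 (Z = -5 + (6*(-72))*(-6 + 0) = -5 - 432*(-6) = -5 + 2592 = 2587)
Z - 1*334766 = 2587 - 1*334766 = 2587 - 334766 = -332179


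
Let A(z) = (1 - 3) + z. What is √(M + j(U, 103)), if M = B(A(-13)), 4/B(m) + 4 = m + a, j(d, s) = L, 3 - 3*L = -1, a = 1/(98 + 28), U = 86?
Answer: 2*√14465685/7179 ≈ 1.0596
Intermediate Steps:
a = 1/126 ≈ 0.0079365
A(z) = -2 + z
L = 4/3 (L = 1 - ⅓*(-1) = 1 + ⅓ = 4/3 ≈ 1.3333)
j(d, s) = 4/3
B(m) = 4/(-503/126 + m) (B(m) = 4/(-4 + (m + 1/126)) = 4/(-4 + (1/126 + m)) = 4/(-503/126 + m))
M = -504/2393 (M = 504/(-503 + 126*(-2 - 13)) = 504/(-503 + 126*(-15)) = 504/(-503 - 1890) = 504/(-2393) = 504*(-1/2393) = -504/2393 ≈ -0.21061)
√(M + j(U, 103)) = √(-504/2393 + 4/3) = √(8060/7179) = 2*√14465685/7179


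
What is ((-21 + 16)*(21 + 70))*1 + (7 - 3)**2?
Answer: -439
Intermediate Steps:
((-21 + 16)*(21 + 70))*1 + (7 - 3)**2 = -5*91*1 + 4**2 = -455*1 + 16 = -455 + 16 = -439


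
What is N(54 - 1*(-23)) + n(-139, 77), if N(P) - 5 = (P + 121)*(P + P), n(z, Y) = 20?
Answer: 30517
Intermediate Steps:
N(P) = 5 + 2*P*(121 + P) (N(P) = 5 + (P + 121)*(P + P) = 5 + (121 + P)*(2*P) = 5 + 2*P*(121 + P))
N(54 - 1*(-23)) + n(-139, 77) = (5 + 2*(54 - 1*(-23))² + 242*(54 - 1*(-23))) + 20 = (5 + 2*(54 + 23)² + 242*(54 + 23)) + 20 = (5 + 2*77² + 242*77) + 20 = (5 + 2*5929 + 18634) + 20 = (5 + 11858 + 18634) + 20 = 30497 + 20 = 30517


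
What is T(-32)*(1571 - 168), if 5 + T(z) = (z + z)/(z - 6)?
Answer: -88389/19 ≈ -4652.1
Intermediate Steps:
T(z) = -5 + 2*z/(-6 + z) (T(z) = -5 + (z + z)/(z - 6) = -5 + (2*z)/(-6 + z) = -5 + 2*z/(-6 + z))
T(-32)*(1571 - 168) = (3*(10 - 1*(-32))/(-6 - 32))*(1571 - 168) = (3*(10 + 32)/(-38))*1403 = (3*(-1/38)*42)*1403 = -63/19*1403 = -88389/19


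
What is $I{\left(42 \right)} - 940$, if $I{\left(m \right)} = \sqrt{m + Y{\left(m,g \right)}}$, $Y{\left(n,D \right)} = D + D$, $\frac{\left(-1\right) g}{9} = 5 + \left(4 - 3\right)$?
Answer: $-940 + i \sqrt{66} \approx -940.0 + 8.124 i$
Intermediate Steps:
$g = -54$ ($g = - 9 \left(5 + \left(4 - 3\right)\right) = - 9 \left(5 + 1\right) = \left(-9\right) 6 = -54$)
$Y{\left(n,D \right)} = 2 D$
$I{\left(m \right)} = \sqrt{-108 + m}$ ($I{\left(m \right)} = \sqrt{m + 2 \left(-54\right)} = \sqrt{m - 108} = \sqrt{-108 + m}$)
$I{\left(42 \right)} - 940 = \sqrt{-108 + 42} - 940 = \sqrt{-66} - 940 = i \sqrt{66} - 940 = -940 + i \sqrt{66}$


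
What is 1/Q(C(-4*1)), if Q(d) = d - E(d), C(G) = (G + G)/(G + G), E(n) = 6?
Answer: -⅕ ≈ -0.20000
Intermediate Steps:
C(G) = 1 (C(G) = (2*G)/((2*G)) = (2*G)*(1/(2*G)) = 1)
Q(d) = -6 + d (Q(d) = d - 1*6 = d - 6 = -6 + d)
1/Q(C(-4*1)) = 1/(-6 + 1) = 1/(-5) = -⅕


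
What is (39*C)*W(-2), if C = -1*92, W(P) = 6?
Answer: -21528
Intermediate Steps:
C = -92
(39*C)*W(-2) = (39*(-92))*6 = -3588*6 = -21528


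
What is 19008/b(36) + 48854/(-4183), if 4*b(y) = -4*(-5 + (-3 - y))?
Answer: 1758202/4183 ≈ 420.32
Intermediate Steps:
b(y) = 8 + y (b(y) = (-4*(-5 + (-3 - y)))/4 = (-4*(-8 - y))/4 = (32 + 4*y)/4 = 8 + y)
19008/b(36) + 48854/(-4183) = 19008/(8 + 36) + 48854/(-4183) = 19008/44 + 48854*(-1/4183) = 19008*(1/44) - 48854/4183 = 432 - 48854/4183 = 1758202/4183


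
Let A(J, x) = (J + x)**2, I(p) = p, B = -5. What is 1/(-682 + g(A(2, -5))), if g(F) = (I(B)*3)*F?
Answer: -1/817 ≈ -0.0012240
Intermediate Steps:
g(F) = -15*F (g(F) = (-5*3)*F = -15*F)
1/(-682 + g(A(2, -5))) = 1/(-682 - 15*(2 - 5)**2) = 1/(-682 - 15*(-3)**2) = 1/(-682 - 15*9) = 1/(-682 - 135) = 1/(-817) = -1/817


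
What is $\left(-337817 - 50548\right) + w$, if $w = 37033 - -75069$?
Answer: $-276263$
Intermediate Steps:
$w = 112102$ ($w = 37033 + 75069 = 112102$)
$\left(-337817 - 50548\right) + w = \left(-337817 - 50548\right) + 112102 = -388365 + 112102 = -276263$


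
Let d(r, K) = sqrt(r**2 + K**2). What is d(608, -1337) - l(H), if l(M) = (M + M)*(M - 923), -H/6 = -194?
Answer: -561048 + sqrt(2157233) ≈ -5.5958e+5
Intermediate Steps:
d(r, K) = sqrt(K**2 + r**2)
H = 1164 (H = -6*(-194) = 1164)
l(M) = 2*M*(-923 + M) (l(M) = (2*M)*(-923 + M) = 2*M*(-923 + M))
d(608, -1337) - l(H) = sqrt((-1337)**2 + 608**2) - 2*1164*(-923 + 1164) = sqrt(1787569 + 369664) - 2*1164*241 = sqrt(2157233) - 1*561048 = sqrt(2157233) - 561048 = -561048 + sqrt(2157233)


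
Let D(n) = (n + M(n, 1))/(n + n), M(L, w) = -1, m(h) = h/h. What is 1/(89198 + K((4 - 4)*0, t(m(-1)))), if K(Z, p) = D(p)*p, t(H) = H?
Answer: 1/89198 ≈ 1.1211e-5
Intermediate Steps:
m(h) = 1
D(n) = (-1 + n)/(2*n) (D(n) = (n - 1)/(n + n) = (-1 + n)/((2*n)) = (-1 + n)*(1/(2*n)) = (-1 + n)/(2*n))
K(Z, p) = -½ + p/2 (K(Z, p) = ((-1 + p)/(2*p))*p = -½ + p/2)
1/(89198 + K((4 - 4)*0, t(m(-1)))) = 1/(89198 + (-½ + (½)*1)) = 1/(89198 + (-½ + ½)) = 1/(89198 + 0) = 1/89198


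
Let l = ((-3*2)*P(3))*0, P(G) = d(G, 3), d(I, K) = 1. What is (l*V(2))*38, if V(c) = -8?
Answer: 0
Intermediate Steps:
P(G) = 1
l = 0 (l = (-3*2*1)*0 = -6*1*0 = -6*0 = 0)
(l*V(2))*38 = (0*(-8))*38 = 0*38 = 0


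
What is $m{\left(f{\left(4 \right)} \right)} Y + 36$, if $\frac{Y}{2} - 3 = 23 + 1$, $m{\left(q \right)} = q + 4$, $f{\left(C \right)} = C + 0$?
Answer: $468$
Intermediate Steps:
$f{\left(C \right)} = C$
$m{\left(q \right)} = 4 + q$
$Y = 54$ ($Y = 6 + 2 \left(23 + 1\right) = 6 + 2 \cdot 24 = 6 + 48 = 54$)
$m{\left(f{\left(4 \right)} \right)} Y + 36 = \left(4 + 4\right) 54 + 36 = 8 \cdot 54 + 36 = 432 + 36 = 468$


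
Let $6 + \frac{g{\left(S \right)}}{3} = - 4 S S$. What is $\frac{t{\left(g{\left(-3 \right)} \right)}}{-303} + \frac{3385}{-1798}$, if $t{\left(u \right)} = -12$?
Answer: $- \frac{334693}{181598} \approx -1.843$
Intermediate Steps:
$g{\left(S \right)} = -18 - 12 S^{2}$ ($g{\left(S \right)} = -18 + 3 - 4 S S = -18 + 3 \left(- 4 S^{2}\right) = -18 - 12 S^{2}$)
$\frac{t{\left(g{\left(-3 \right)} \right)}}{-303} + \frac{3385}{-1798} = - \frac{12}{-303} + \frac{3385}{-1798} = \left(-12\right) \left(- \frac{1}{303}\right) + 3385 \left(- \frac{1}{1798}\right) = \frac{4}{101} - \frac{3385}{1798} = - \frac{334693}{181598}$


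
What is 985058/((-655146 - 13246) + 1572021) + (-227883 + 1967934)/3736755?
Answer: 583697883541/375182242655 ≈ 1.5558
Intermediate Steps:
985058/((-655146 - 13246) + 1572021) + (-227883 + 1967934)/3736755 = 985058/(-668392 + 1572021) + 1740051*(1/3736755) = 985058/903629 + 193339/415195 = 583697883541/375182242655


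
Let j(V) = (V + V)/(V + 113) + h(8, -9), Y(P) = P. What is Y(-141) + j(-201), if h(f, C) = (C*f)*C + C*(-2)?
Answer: 23301/44 ≈ 529.57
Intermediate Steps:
h(f, C) = -2*C + f*C² (h(f, C) = f*C² - 2*C = -2*C + f*C²)
j(V) = 666 + 2*V/(113 + V) (j(V) = (V + V)/(V + 113) - 9*(-2 - 9*8) = (2*V)/(113 + V) - 9*(-2 - 72) = 2*V/(113 + V) - 9*(-74) = 2*V/(113 + V) + 666 = 666 + 2*V/(113 + V))
Y(-141) + j(-201) = -141 + 2*(37629 + 334*(-201))/(113 - 201) = -141 + 2*(37629 - 67134)/(-88) = -141 + 2*(-1/88)*(-29505) = -141 + 29505/44 = 23301/44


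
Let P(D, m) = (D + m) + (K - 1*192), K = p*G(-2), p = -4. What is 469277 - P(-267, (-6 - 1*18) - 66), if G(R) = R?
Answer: 469818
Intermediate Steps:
K = 8 (K = -4*(-2) = 8)
P(D, m) = -184 + D + m (P(D, m) = (D + m) + (8 - 1*192) = (D + m) + (8 - 192) = (D + m) - 184 = -184 + D + m)
469277 - P(-267, (-6 - 1*18) - 66) = 469277 - (-184 - 267 + ((-6 - 1*18) - 66)) = 469277 - (-184 - 267 + ((-6 - 18) - 66)) = 469277 - (-184 - 267 + (-24 - 66)) = 469277 - (-184 - 267 - 90) = 469277 - 1*(-541) = 469277 + 541 = 469818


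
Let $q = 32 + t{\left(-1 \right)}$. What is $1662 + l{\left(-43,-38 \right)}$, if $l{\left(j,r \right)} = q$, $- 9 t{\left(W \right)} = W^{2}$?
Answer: $\frac{15245}{9} \approx 1693.9$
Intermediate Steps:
$t{\left(W \right)} = - \frac{W^{2}}{9}$
$q = \frac{287}{9}$ ($q = 32 - \frac{\left(-1\right)^{2}}{9} = 32 - \frac{1}{9} = \frac{287}{9} \approx 31.889$)
$l{\left(j,r \right)} = \frac{287}{9}$
$1662 + l{\left(-43,-38 \right)} = 1662 + \frac{287}{9} = \frac{15245}{9}$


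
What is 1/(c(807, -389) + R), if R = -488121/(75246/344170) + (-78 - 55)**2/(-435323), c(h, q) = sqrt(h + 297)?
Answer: -226337922849783695364073/505329229564503787919965291790 - 608263116140238001*sqrt(69)/757993844346755681879947937685 ≈ -4.4791e-7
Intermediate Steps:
c(h, q) = sqrt(297 + h)
R = -1741256838625062/779912249 (R = -488121/(75246*(1/344170)) + (-133)**2*(-1/435323) = -488121/37623/172085 + 17689*(-1/435323) = -488121*172085/37623 - 2527/62189 = -27999434095/12541 - 2527/62189 = -1741256838625062/779912249 ≈ -2.2326e+6)
1/(c(807, -389) + R) = 1/(sqrt(297 + 807) - 1741256838625062/779912249) = 1/(sqrt(1104) - 1741256838625062/779912249) = 1/(4*sqrt(69) - 1741256838625062/779912249) = 1/(-1741256838625062/779912249 + 4*sqrt(69))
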